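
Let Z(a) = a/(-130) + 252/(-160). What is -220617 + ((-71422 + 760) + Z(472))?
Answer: -151467787/520 ≈ -2.9128e+5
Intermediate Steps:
Z(a) = -63/40 - a/130 (Z(a) = a*(-1/130) + 252*(-1/160) = -a/130 - 63/40 = -63/40 - a/130)
-220617 + ((-71422 + 760) + Z(472)) = -220617 + ((-71422 + 760) + (-63/40 - 1/130*472)) = -220617 + (-70662 + (-63/40 - 236/65)) = -220617 + (-70662 - 2707/520) = -220617 - 36746947/520 = -151467787/520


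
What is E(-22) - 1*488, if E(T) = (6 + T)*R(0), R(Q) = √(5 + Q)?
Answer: -488 - 16*√5 ≈ -523.78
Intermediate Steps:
E(T) = √5*(6 + T) (E(T) = (6 + T)*√(5 + 0) = (6 + T)*√5 = √5*(6 + T))
E(-22) - 1*488 = √5*(6 - 22) - 1*488 = √5*(-16) - 488 = -16*√5 - 488 = -488 - 16*√5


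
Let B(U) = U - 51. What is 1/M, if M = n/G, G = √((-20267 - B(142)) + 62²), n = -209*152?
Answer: -I*√16514/31768 ≈ -0.0040452*I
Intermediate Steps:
B(U) = -51 + U
n = -31768
G = I*√16514 (G = √((-20267 - (-51 + 142)) + 62²) = √((-20267 - 1*91) + 3844) = √((-20267 - 91) + 3844) = √(-20358 + 3844) = √(-16514) = I*√16514 ≈ 128.51*I)
M = 15884*I*√16514/8257 (M = -31768*(-I*√16514/16514) = -(-15884)*I*√16514/8257 = 15884*I*√16514/8257 ≈ 247.21*I)
1/M = 1/(15884*I*√16514/8257) = -I*√16514/31768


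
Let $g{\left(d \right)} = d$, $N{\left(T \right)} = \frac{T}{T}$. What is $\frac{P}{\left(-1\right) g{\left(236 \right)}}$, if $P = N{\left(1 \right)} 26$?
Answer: $- \frac{13}{118} \approx -0.11017$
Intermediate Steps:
$N{\left(T \right)} = 1$
$P = 26$ ($P = 1 \cdot 26 = 26$)
$\frac{P}{\left(-1\right) g{\left(236 \right)}} = \frac{26}{\left(-1\right) 236} = \frac{26}{-236} = 26 \left(- \frac{1}{236}\right) = - \frac{13}{118}$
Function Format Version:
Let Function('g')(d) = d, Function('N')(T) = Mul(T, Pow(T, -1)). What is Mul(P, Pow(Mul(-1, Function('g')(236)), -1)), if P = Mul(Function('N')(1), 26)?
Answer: Rational(-13, 118) ≈ -0.11017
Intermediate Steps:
Function('N')(T) = 1
P = 26 (P = Mul(1, 26) = 26)
Mul(P, Pow(Mul(-1, Function('g')(236)), -1)) = Mul(26, Pow(Mul(-1, 236), -1)) = Mul(26, Pow(-236, -1)) = Mul(26, Rational(-1, 236)) = Rational(-13, 118)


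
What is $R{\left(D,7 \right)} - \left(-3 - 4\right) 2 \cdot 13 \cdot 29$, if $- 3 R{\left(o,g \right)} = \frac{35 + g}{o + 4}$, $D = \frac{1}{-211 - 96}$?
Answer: $\frac{6471808}{1227} \approx 5274.5$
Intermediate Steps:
$D = - \frac{1}{307}$ ($D = \frac{1}{-307} = - \frac{1}{307} \approx -0.0032573$)
$R{\left(o,g \right)} = - \frac{35 + g}{3 \left(4 + o\right)}$ ($R{\left(o,g \right)} = - \frac{\left(35 + g\right) \frac{1}{o + 4}}{3} = - \frac{\left(35 + g\right) \frac{1}{4 + o}}{3} = - \frac{\frac{1}{4 + o} \left(35 + g\right)}{3} = - \frac{35 + g}{3 \left(4 + o\right)}$)
$R{\left(D,7 \right)} - \left(-3 - 4\right) 2 \cdot 13 \cdot 29 = \frac{-35 - 7}{3 \left(4 - \frac{1}{307}\right)} - \left(-3 - 4\right) 2 \cdot 13 \cdot 29 = \frac{-35 - 7}{3 \cdot \frac{1227}{307}} - \left(-7\right) 2 \cdot 13 \cdot 29 = \frac{1}{3} \cdot \frac{307}{1227} \left(-42\right) - \left(-14\right) 13 \cdot 29 = - \frac{4298}{1227} - \left(-182\right) 29 = - \frac{4298}{1227} - -5278 = - \frac{4298}{1227} + 5278 = \frac{6471808}{1227}$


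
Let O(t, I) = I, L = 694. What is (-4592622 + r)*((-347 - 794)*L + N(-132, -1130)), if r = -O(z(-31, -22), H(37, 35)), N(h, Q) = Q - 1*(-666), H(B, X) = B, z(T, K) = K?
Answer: 3638846393562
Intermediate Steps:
N(h, Q) = 666 + Q (N(h, Q) = Q + 666 = 666 + Q)
r = -37 (r = -1*37 = -37)
(-4592622 + r)*((-347 - 794)*L + N(-132, -1130)) = (-4592622 - 37)*((-347 - 794)*694 + (666 - 1130)) = -4592659*(-1141*694 - 464) = -4592659*(-791854 - 464) = -4592659*(-792318) = 3638846393562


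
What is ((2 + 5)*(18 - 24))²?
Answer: 1764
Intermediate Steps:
((2 + 5)*(18 - 24))² = (7*(-6))² = (-42)² = 1764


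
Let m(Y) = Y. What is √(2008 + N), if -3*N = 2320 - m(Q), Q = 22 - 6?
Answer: 2*√310 ≈ 35.214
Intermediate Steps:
Q = 16
N = -768 (N = -(2320 - 1*16)/3 = -(2320 - 16)/3 = -⅓*2304 = -768)
√(2008 + N) = √(2008 - 768) = √1240 = 2*√310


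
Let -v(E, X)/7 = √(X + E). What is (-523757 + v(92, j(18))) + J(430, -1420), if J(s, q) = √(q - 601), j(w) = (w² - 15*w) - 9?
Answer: -523757 - 7*√137 + I*√2021 ≈ -5.2384e+5 + 44.956*I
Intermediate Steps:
j(w) = -9 + w² - 15*w
v(E, X) = -7*√(E + X) (v(E, X) = -7*√(X + E) = -7*√(E + X))
J(s, q) = √(-601 + q)
(-523757 + v(92, j(18))) + J(430, -1420) = (-523757 - 7*√(92 + (-9 + 18² - 15*18))) + √(-601 - 1420) = (-523757 - 7*√(92 + (-9 + 324 - 270))) + √(-2021) = (-523757 - 7*√(92 + 45)) + I*√2021 = (-523757 - 7*√137) + I*√2021 = -523757 - 7*√137 + I*√2021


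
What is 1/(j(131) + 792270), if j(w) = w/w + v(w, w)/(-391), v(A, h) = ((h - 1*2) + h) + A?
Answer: 1/792270 ≈ 1.2622e-6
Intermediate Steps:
v(A, h) = -2 + A + 2*h (v(A, h) = ((h - 2) + h) + A = ((-2 + h) + h) + A = (-2 + 2*h) + A = -2 + A + 2*h)
j(w) = 393/391 - 3*w/391 (j(w) = w/w + (-2 + w + 2*w)/(-391) = 1 + (-2 + 3*w)*(-1/391) = 1 + (2/391 - 3*w/391) = 393/391 - 3*w/391)
1/(j(131) + 792270) = 1/((393/391 - 3/391*131) + 792270) = 1/((393/391 - 393/391) + 792270) = 1/(0 + 792270) = 1/792270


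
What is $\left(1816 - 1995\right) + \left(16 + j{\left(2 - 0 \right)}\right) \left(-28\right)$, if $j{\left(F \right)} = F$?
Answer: $-683$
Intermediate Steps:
$\left(1816 - 1995\right) + \left(16 + j{\left(2 - 0 \right)}\right) \left(-28\right) = \left(1816 - 1995\right) + \left(16 + \left(2 - 0\right)\right) \left(-28\right) = -179 + \left(16 + \left(2 + 0\right)\right) \left(-28\right) = -179 + \left(16 + 2\right) \left(-28\right) = -179 + 18 \left(-28\right) = -179 - 504 = -683$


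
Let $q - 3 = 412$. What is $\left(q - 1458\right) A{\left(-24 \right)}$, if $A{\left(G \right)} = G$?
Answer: $25032$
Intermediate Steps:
$q = 415$ ($q = 3 + 412 = 415$)
$\left(q - 1458\right) A{\left(-24 \right)} = \left(415 - 1458\right) \left(-24\right) = \left(-1043\right) \left(-24\right) = 25032$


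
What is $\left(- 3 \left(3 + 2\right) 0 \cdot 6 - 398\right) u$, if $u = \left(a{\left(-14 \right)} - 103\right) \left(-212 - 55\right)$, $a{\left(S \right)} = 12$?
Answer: $-9670206$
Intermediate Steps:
$u = 24297$ ($u = \left(12 - 103\right) \left(-212 - 55\right) = \left(12 - 103\right) \left(-267\right) = \left(-91\right) \left(-267\right) = 24297$)
$\left(- 3 \left(3 + 2\right) 0 \cdot 6 - 398\right) u = \left(- 3 \left(3 + 2\right) 0 \cdot 6 - 398\right) 24297 = \left(- 3 \cdot 5 \cdot 0 \cdot 6 - 398\right) 24297 = \left(\left(-3\right) 0 \cdot 6 - 398\right) 24297 = \left(0 \cdot 6 - 398\right) 24297 = \left(0 - 398\right) 24297 = \left(-398\right) 24297 = -9670206$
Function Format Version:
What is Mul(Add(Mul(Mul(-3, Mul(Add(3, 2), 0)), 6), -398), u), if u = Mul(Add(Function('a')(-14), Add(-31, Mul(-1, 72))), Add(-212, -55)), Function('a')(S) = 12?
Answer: -9670206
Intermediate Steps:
u = 24297 (u = Mul(Add(12, Add(-31, Mul(-1, 72))), Add(-212, -55)) = Mul(Add(12, Add(-31, -72)), -267) = Mul(Add(12, -103), -267) = Mul(-91, -267) = 24297)
Mul(Add(Mul(Mul(-3, Mul(Add(3, 2), 0)), 6), -398), u) = Mul(Add(Mul(Mul(-3, Mul(Add(3, 2), 0)), 6), -398), 24297) = Mul(Add(Mul(Mul(-3, Mul(5, 0)), 6), -398), 24297) = Mul(Add(Mul(Mul(-3, 0), 6), -398), 24297) = Mul(Add(Mul(0, 6), -398), 24297) = Mul(Add(0, -398), 24297) = Mul(-398, 24297) = -9670206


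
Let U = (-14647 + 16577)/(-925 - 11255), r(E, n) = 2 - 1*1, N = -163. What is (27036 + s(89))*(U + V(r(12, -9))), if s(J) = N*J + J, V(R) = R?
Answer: 2155575/203 ≈ 10619.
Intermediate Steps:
r(E, n) = 1 (r(E, n) = 2 - 1 = 1)
s(J) = -162*J (s(J) = -163*J + J = -162*J)
U = -193/1218 (U = 1930/(-12180) = 1930*(-1/12180) = -193/1218 ≈ -0.15846)
(27036 + s(89))*(U + V(r(12, -9))) = (27036 - 162*89)*(-193/1218 + 1) = (27036 - 14418)*(1025/1218) = 12618*(1025/1218) = 2155575/203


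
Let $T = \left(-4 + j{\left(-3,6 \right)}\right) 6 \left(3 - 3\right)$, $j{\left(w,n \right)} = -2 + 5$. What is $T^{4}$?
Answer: $0$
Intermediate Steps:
$j{\left(w,n \right)} = 3$
$T = 0$ ($T = \left(-4 + 3\right) 6 \left(3 - 3\right) = - 6 \cdot 0 = \left(-1\right) 0 = 0$)
$T^{4} = 0^{4} = 0$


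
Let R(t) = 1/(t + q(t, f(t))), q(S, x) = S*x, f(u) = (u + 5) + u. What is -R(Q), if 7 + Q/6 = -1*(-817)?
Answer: -1/47268360 ≈ -2.1156e-8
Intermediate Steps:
f(u) = 5 + 2*u (f(u) = (5 + u) + u = 5 + 2*u)
Q = 4860 (Q = -42 + 6*(-1*(-817)) = -42 + 6*817 = -42 + 4902 = 4860)
R(t) = 1/(t + t*(5 + 2*t))
-R(Q) = -1/(2*4860*(3 + 4860)) = -1/(2*4860*4863) = -1*1/47268360 = -1/47268360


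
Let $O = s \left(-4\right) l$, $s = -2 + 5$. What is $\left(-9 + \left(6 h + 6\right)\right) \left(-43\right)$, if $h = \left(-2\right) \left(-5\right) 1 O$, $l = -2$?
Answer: $-61791$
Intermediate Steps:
$s = 3$
$O = 24$ ($O = 3 \left(-4\right) \left(-2\right) = \left(-12\right) \left(-2\right) = 24$)
$h = 240$ ($h = \left(-2\right) \left(-5\right) 1 \cdot 24 = 10 \cdot 1 \cdot 24 = 10 \cdot 24 = 240$)
$\left(-9 + \left(6 h + 6\right)\right) \left(-43\right) = \left(-9 + \left(6 \cdot 240 + 6\right)\right) \left(-43\right) = \left(-9 + \left(1440 + 6\right)\right) \left(-43\right) = \left(-9 + 1446\right) \left(-43\right) = 1437 \left(-43\right) = -61791$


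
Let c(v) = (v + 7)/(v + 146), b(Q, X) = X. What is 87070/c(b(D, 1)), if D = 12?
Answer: 6399645/4 ≈ 1.5999e+6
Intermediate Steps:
c(v) = (7 + v)/(146 + v)
87070/c(b(D, 1)) = 87070/(((7 + 1)/(146 + 1))) = 87070/((8/147)) = 87070/(((1/147)*8)) = 87070/(8/147) = 87070*(147/8) = 6399645/4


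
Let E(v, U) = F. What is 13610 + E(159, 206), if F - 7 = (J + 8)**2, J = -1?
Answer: 13666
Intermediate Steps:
F = 56 (F = 7 + (-1 + 8)**2 = 7 + 7**2 = 7 + 49 = 56)
E(v, U) = 56
13610 + E(159, 206) = 13610 + 56 = 13666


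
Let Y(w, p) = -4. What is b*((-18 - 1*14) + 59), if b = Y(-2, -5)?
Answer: -108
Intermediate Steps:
b = -4
b*((-18 - 1*14) + 59) = -4*((-18 - 1*14) + 59) = -4*((-18 - 14) + 59) = -4*(-32 + 59) = -4*27 = -108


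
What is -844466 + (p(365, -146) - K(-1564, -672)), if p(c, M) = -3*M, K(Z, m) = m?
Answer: -843356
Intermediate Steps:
-844466 + (p(365, -146) - K(-1564, -672)) = -844466 + (-3*(-146) - 1*(-672)) = -844466 + (438 + 672) = -844466 + 1110 = -843356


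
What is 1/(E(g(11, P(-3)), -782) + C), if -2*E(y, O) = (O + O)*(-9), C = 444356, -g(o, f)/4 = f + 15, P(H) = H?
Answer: 1/437318 ≈ 2.2867e-6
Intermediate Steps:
g(o, f) = -60 - 4*f (g(o, f) = -4*(f + 15) = -4*(15 + f) = -60 - 4*f)
E(y, O) = 9*O (E(y, O) = -(O + O)*(-9)/2 = -2*O*(-9)/2 = -(-9)*O = 9*O)
1/(E(g(11, P(-3)), -782) + C) = 1/(9*(-782) + 444356) = 1/(-7038 + 444356) = 1/437318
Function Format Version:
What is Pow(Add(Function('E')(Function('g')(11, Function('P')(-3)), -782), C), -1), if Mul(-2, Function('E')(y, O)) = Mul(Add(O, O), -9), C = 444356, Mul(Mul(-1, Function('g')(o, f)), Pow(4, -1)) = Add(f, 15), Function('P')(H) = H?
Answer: Rational(1, 437318) ≈ 2.2867e-6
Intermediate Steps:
Function('g')(o, f) = Add(-60, Mul(-4, f)) (Function('g')(o, f) = Mul(-4, Add(f, 15)) = Mul(-4, Add(15, f)) = Add(-60, Mul(-4, f)))
Function('E')(y, O) = Mul(9, O) (Function('E')(y, O) = Mul(Rational(-1, 2), Mul(Add(O, O), -9)) = Mul(Rational(-1, 2), Mul(Mul(2, O), -9)) = Mul(Rational(-1, 2), Mul(-18, O)) = Mul(9, O))
Pow(Add(Function('E')(Function('g')(11, Function('P')(-3)), -782), C), -1) = Pow(Add(Mul(9, -782), 444356), -1) = Pow(Add(-7038, 444356), -1) = Pow(437318, -1) = Rational(1, 437318)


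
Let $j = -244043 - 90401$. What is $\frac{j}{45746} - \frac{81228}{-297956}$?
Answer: $- \frac{11991717547}{1703786897} \approx -7.0383$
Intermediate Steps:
$j = -334444$
$\frac{j}{45746} - \frac{81228}{-297956} = - \frac{334444}{45746} - \frac{81228}{-297956} = \left(-334444\right) \frac{1}{45746} - - \frac{20307}{74489} = - \frac{167222}{22873} + \frac{20307}{74489} = - \frac{11991717547}{1703786897}$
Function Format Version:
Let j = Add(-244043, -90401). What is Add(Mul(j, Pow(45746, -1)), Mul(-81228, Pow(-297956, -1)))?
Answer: Rational(-11991717547, 1703786897) ≈ -7.0383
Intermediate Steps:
j = -334444
Add(Mul(j, Pow(45746, -1)), Mul(-81228, Pow(-297956, -1))) = Add(Mul(-334444, Pow(45746, -1)), Mul(-81228, Pow(-297956, -1))) = Add(Mul(-334444, Rational(1, 45746)), Mul(-81228, Rational(-1, 297956))) = Add(Rational(-167222, 22873), Rational(20307, 74489)) = Rational(-11991717547, 1703786897)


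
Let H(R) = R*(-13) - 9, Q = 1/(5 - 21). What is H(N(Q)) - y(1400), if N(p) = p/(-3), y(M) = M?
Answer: -67645/48 ≈ -1409.3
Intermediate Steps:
Q = -1/16 (Q = 1/(-16) = -1/16 ≈ -0.062500)
N(p) = -p/3 (N(p) = p*(-1/3) = -p/3)
H(R) = -9 - 13*R (H(R) = -13*R - 9 = -9 - 13*R)
H(N(Q)) - y(1400) = (-9 - (-13)*(-1)/(3*16)) - 1*1400 = (-9 - 13*1/48) - 1400 = (-9 - 13/48) - 1400 = -445/48 - 1400 = -67645/48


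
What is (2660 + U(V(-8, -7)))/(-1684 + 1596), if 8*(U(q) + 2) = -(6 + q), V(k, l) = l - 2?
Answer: -21267/704 ≈ -30.209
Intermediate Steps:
V(k, l) = -2 + l
U(q) = -11/4 - q/8 (U(q) = -2 + (-(6 + q))/8 = -2 + (-6 - q)/8 = -2 + (-¾ - q/8) = -11/4 - q/8)
(2660 + U(V(-8, -7)))/(-1684 + 1596) = (2660 + (-11/4 - (-2 - 7)/8))/(-1684 + 1596) = (2660 + (-11/4 - ⅛*(-9)))/(-88) = (2660 + (-11/4 + 9/8))*(-1/88) = (2660 - 13/8)*(-1/88) = (21267/8)*(-1/88) = -21267/704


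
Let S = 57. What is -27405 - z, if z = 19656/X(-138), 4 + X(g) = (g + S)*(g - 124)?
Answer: -290749473/10609 ≈ -27406.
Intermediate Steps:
X(g) = -4 + (-124 + g)*(57 + g) (X(g) = -4 + (g + 57)*(g - 124) = -4 + (57 + g)*(-124 + g) = -4 + (-124 + g)*(57 + g))
z = 9828/10609 (z = 19656/(-7072 + (-138)² - 67*(-138)) = 19656/(-7072 + 19044 + 9246) = 19656/21218 = 19656*(1/21218) = 9828/10609 ≈ 0.92638)
-27405 - z = -27405 - 1*9828/10609 = -27405 - 9828/10609 = -290749473/10609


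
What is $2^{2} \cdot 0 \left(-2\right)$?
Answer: $0$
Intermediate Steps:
$2^{2} \cdot 0 \left(-2\right) = 4 \cdot 0 \left(-2\right) = 0 \left(-2\right) = 0$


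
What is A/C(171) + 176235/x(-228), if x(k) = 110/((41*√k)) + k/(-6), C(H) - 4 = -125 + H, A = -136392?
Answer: 6606205877742/3459069325 + 397409925*I*√57/138362773 ≈ 1909.8 + 21.685*I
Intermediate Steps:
C(H) = -121 + H (C(H) = 4 + (-125 + H) = -121 + H)
x(k) = -k/6 + 110/(41*√k) (x(k) = 110*(1/(41*√k)) + k*(-⅙) = 110/(41*√k) - k/6 = -k/6 + 110/(41*√k))
A/C(171) + 176235/x(-228) = -136392/(-121 + 171) + 176235/(-⅙*(-228) + 110/(41*√(-228))) = -136392/50 + 176235/(38 + 110*(-I*√57/114)/41) = -136392*1/50 + 176235/(38 - 55*I*√57/2337) = -68196/25 + 176235/(38 - 55*I*√57/2337)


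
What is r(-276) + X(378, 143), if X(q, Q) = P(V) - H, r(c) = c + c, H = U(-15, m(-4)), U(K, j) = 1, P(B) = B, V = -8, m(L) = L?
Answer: -561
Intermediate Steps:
H = 1
r(c) = 2*c
X(q, Q) = -9 (X(q, Q) = -8 - 1*1 = -8 - 1 = -9)
r(-276) + X(378, 143) = 2*(-276) - 9 = -552 - 9 = -561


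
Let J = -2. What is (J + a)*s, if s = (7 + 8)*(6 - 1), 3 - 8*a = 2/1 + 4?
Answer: -1425/8 ≈ -178.13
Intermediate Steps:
a = -3/8 (a = 3/8 - (2/1 + 4)/8 = 3/8 - (2*1 + 4)/8 = 3/8 - (2 + 4)/8 = 3/8 - ⅛*6 = 3/8 - ¾ = -3/8 ≈ -0.37500)
s = 75 (s = 15*5 = 75)
(J + a)*s = (-2 - 3/8)*75 = -19/8*75 = -1425/8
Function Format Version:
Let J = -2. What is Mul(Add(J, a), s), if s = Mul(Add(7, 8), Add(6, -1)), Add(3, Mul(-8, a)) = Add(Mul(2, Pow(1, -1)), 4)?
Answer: Rational(-1425, 8) ≈ -178.13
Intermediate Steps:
a = Rational(-3, 8) (a = Add(Rational(3, 8), Mul(Rational(-1, 8), Add(Mul(2, Pow(1, -1)), 4))) = Add(Rational(3, 8), Mul(Rational(-1, 8), Add(Mul(2, 1), 4))) = Add(Rational(3, 8), Mul(Rational(-1, 8), Add(2, 4))) = Add(Rational(3, 8), Mul(Rational(-1, 8), 6)) = Add(Rational(3, 8), Rational(-3, 4)) = Rational(-3, 8) ≈ -0.37500)
s = 75 (s = Mul(15, 5) = 75)
Mul(Add(J, a), s) = Mul(Add(-2, Rational(-3, 8)), 75) = Mul(Rational(-19, 8), 75) = Rational(-1425, 8)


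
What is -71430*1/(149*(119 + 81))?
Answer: -7143/2980 ≈ -2.3970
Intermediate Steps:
-71430*1/(149*(119 + 81)) = -71430/(200*149) = -71430/29800 = -71430*1/29800 = -7143/2980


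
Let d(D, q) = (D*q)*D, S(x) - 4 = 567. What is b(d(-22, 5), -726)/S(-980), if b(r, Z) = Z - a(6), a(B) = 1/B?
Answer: -4357/3426 ≈ -1.2717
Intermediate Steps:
S(x) = 571 (S(x) = 4 + 567 = 571)
d(D, q) = q*D²
b(r, Z) = -⅙ + Z (b(r, Z) = Z - 1/6 = Z - 1*⅙ = Z - ⅙ = -⅙ + Z)
b(d(-22, 5), -726)/S(-980) = (-⅙ - 726)/571 = -4357/6*1/571 = -4357/3426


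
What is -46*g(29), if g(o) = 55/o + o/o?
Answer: -3864/29 ≈ -133.24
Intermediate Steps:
g(o) = 1 + 55/o (g(o) = 55/o + 1 = 1 + 55/o)
-46*g(29) = -46*(55 + 29)/29 = -46*84/29 = -3864/29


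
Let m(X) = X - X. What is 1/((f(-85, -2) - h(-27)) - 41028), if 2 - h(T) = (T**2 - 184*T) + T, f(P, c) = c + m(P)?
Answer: -1/35362 ≈ -2.8279e-5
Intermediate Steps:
m(X) = 0
f(P, c) = c (f(P, c) = c + 0 = c)
h(T) = 2 - T**2 + 183*T (h(T) = 2 - ((T**2 - 184*T) + T) = 2 - (T**2 - 183*T) = 2 + (-T**2 + 183*T) = 2 - T**2 + 183*T)
1/((f(-85, -2) - h(-27)) - 41028) = 1/((-2 - (2 - 1*(-27)**2 + 183*(-27))) - 41028) = 1/((-2 - (2 - 1*729 - 4941)) - 41028) = 1/((-2 - (2 - 729 - 4941)) - 41028) = 1/((-2 - 1*(-5668)) - 41028) = 1/((-2 + 5668) - 41028) = 1/(5666 - 41028) = 1/(-35362) = -1/35362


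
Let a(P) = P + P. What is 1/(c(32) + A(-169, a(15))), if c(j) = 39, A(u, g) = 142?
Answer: 1/181 ≈ 0.0055249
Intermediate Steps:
a(P) = 2*P
1/(c(32) + A(-169, a(15))) = 1/(39 + 142) = 1/181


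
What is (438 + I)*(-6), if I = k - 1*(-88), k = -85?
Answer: -2646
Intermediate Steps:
I = 3 (I = -85 - 1*(-88) = -85 + 88 = 3)
(438 + I)*(-6) = (438 + 3)*(-6) = 441*(-6) = -2646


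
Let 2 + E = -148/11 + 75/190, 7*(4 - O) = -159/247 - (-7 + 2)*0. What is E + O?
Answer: -417195/38038 ≈ -10.968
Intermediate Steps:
O = 7075/1729 (O = 4 - (-159/247 - (-7 + 2)*0)/7 = 4 - (-159*1/247 - (-5)*0)/7 = 4 - (-159/247 - 1*0)/7 = 4 - (-159/247 + 0)/7 = 4 - ⅐*(-159/247) = 4 + 159/1729 = 7075/1729 ≈ 4.0920)
E = -6295/418 (E = -2 + (-148/11 + 75/190) = -2 + (-148*1/11 + 75*(1/190)) = -2 + (-148/11 + 15/38) = -2 - 5459/418 = -6295/418 ≈ -15.060)
E + O = -6295/418 + 7075/1729 = -417195/38038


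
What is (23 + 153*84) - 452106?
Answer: -439231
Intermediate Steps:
(23 + 153*84) - 452106 = (23 + 12852) - 452106 = 12875 - 452106 = -439231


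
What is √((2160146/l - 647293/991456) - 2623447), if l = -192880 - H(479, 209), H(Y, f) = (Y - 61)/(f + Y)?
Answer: 3*I*√78841099338392740498473166894374/16446006665656 ≈ 1619.7*I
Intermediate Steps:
H(Y, f) = (-61 + Y)/(Y + f)
l = -66350929/344 (l = -192880 - (-61 + 479)/(479 + 209) = -192880 - 418/688 = -192880 - 1*209/344 = -192880 - 209/344 = -66350929/344 ≈ -1.9288e+5)
√((2160146/l - 647293/991456) - 2623447) = √((2160146/(-66350929/344) - 647293/991456) - 2623447) = √((2160146*(-344/66350929) - 647293*1/991456) - 2623447) = √((-743090224/66350929 - 647293/991456) - 2623447) = √(-779689753011341/65784026662624 - 2623447) = √(-172581687085733956269/65784026662624) = 3*I*√78841099338392740498473166894374/16446006665656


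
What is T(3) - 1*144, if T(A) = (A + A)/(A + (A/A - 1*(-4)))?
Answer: -573/4 ≈ -143.25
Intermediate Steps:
T(A) = 2*A/(5 + A) (T(A) = (2*A)/(A + (1 + 4)) = (2*A)/(A + 5) = (2*A)/(5 + A) = 2*A/(5 + A))
T(3) - 1*144 = 2*3/(5 + 3) - 1*144 = 2*3/8 - 144 = 2*3*(⅛) - 144 = ¾ - 144 = -573/4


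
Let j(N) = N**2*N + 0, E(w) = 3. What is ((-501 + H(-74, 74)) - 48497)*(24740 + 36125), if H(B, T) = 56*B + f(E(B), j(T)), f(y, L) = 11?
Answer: -3233818315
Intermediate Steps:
j(N) = N**3 (j(N) = N**3 + 0 = N**3)
H(B, T) = 11 + 56*B (H(B, T) = 56*B + 11 = 11 + 56*B)
((-501 + H(-74, 74)) - 48497)*(24740 + 36125) = ((-501 + (11 + 56*(-74))) - 48497)*(24740 + 36125) = ((-501 + (11 - 4144)) - 48497)*60865 = ((-501 - 4133) - 48497)*60865 = (-4634 - 48497)*60865 = -53131*60865 = -3233818315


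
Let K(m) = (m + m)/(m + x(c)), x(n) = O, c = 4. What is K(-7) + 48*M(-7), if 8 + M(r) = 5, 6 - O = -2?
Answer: -158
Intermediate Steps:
O = 8 (O = 6 - 1*(-2) = 6 + 2 = 8)
M(r) = -3 (M(r) = -8 + 5 = -3)
x(n) = 8
K(m) = 2*m/(8 + m) (K(m) = (m + m)/(m + 8) = (2*m)/(8 + m) = 2*m/(8 + m))
K(-7) + 48*M(-7) = 2*(-7)/(8 - 7) + 48*(-3) = 2*(-7)/1 - 144 = 2*(-7)*1 - 144 = -14 - 144 = -158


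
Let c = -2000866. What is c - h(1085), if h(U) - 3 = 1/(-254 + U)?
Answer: -1662722140/831 ≈ -2.0009e+6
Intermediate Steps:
h(U) = 3 + 1/(-254 + U)
c - h(1085) = -2000866 - (-761 + 3*1085)/(-254 + 1085) = -2000866 - (-761 + 3255)/831 = -2000866 - 2494/831 = -1662722140/831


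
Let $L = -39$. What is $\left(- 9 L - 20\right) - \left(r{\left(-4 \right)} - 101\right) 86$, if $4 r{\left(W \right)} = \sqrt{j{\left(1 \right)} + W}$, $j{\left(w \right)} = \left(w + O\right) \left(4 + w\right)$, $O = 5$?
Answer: $9017 - \frac{43 \sqrt{26}}{2} \approx 8907.4$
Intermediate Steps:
$j{\left(w \right)} = \left(4 + w\right) \left(5 + w\right)$ ($j{\left(w \right)} = \left(w + 5\right) \left(4 + w\right) = \left(5 + w\right) \left(4 + w\right) = \left(4 + w\right) \left(5 + w\right)$)
$r{\left(W \right)} = \frac{\sqrt{30 + W}}{4}$ ($r{\left(W \right)} = \frac{\sqrt{\left(20 + 1^{2} + 9 \cdot 1\right) + W}}{4} = \frac{\sqrt{\left(20 + 1 + 9\right) + W}}{4} = \frac{\sqrt{30 + W}}{4}$)
$\left(- 9 L - 20\right) - \left(r{\left(-4 \right)} - 101\right) 86 = \left(\left(-9\right) \left(-39\right) - 20\right) - \left(\frac{\sqrt{30 - 4}}{4} - 101\right) 86 = \left(351 - 20\right) - \left(\frac{\sqrt{26}}{4} - 101\right) 86 = 331 - \left(-101 + \frac{\sqrt{26}}{4}\right) 86 = 331 - \left(-8686 + \frac{43 \sqrt{26}}{2}\right) = 331 + \left(8686 - \frac{43 \sqrt{26}}{2}\right) = 9017 - \frac{43 \sqrt{26}}{2}$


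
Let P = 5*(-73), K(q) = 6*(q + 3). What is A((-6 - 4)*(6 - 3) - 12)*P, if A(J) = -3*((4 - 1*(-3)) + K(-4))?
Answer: 1095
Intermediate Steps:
K(q) = 18 + 6*q (K(q) = 6*(3 + q) = 18 + 6*q)
P = -365
A(J) = -3 (A(J) = -3*((4 - 1*(-3)) + (18 + 6*(-4))) = -3*((4 + 3) + (18 - 24)) = -3*(7 - 6) = -3*1 = -3)
A((-6 - 4)*(6 - 3) - 12)*P = -3*(-365) = 1095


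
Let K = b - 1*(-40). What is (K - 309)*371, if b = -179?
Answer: -166208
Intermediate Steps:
K = -139 (K = -179 - 1*(-40) = -179 + 40 = -139)
(K - 309)*371 = (-139 - 309)*371 = -448*371 = -166208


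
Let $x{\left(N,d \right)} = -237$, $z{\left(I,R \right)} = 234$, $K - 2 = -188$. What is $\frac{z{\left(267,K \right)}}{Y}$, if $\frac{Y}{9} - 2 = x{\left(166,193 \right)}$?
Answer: $- \frac{26}{235} \approx -0.11064$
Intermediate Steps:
$K = -186$ ($K = 2 - 188 = -186$)
$Y = -2115$ ($Y = 18 + 9 \left(-237\right) = 18 - 2133 = -2115$)
$\frac{z{\left(267,K \right)}}{Y} = \frac{234}{-2115} = 234 \left(- \frac{1}{2115}\right) = - \frac{26}{235}$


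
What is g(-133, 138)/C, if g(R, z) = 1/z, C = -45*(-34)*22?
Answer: 1/4645080 ≈ 2.1528e-7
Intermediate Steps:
C = 33660 (C = 1530*22 = 33660)
g(-133, 138)/C = 1/(138*33660) = (1/138)*(1/33660) = 1/4645080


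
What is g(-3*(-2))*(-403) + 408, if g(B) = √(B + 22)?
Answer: 408 - 806*√7 ≈ -1724.5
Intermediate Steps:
g(B) = √(22 + B)
g(-3*(-2))*(-403) + 408 = √(22 - 3*(-2))*(-403) + 408 = √(22 + 6)*(-403) + 408 = √28*(-403) + 408 = (2*√7)*(-403) + 408 = -806*√7 + 408 = 408 - 806*√7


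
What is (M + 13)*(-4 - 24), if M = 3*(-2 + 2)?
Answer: -364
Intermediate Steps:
M = 0 (M = 3*0 = 0)
(M + 13)*(-4 - 24) = (0 + 13)*(-4 - 24) = 13*(-28) = -364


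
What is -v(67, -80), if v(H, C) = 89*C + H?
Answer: 7053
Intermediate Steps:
v(H, C) = H + 89*C
-v(67, -80) = -(67 + 89*(-80)) = -(67 - 7120) = -1*(-7053) = 7053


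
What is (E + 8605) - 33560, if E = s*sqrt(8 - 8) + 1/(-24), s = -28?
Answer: -598921/24 ≈ -24955.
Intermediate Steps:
E = -1/24 (E = -28*sqrt(8 - 8) + 1/(-24) = -28*sqrt(0) - 1/24 = -28*0 - 1/24 = 0 - 1/24 = -1/24 ≈ -0.041667)
(E + 8605) - 33560 = (-1/24 + 8605) - 33560 = 206519/24 - 33560 = -598921/24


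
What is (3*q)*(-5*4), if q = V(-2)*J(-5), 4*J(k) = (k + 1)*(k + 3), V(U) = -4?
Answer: 480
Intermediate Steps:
J(k) = (1 + k)*(3 + k)/4 (J(k) = ((k + 1)*(k + 3))/4 = ((1 + k)*(3 + k))/4 = (1 + k)*(3 + k)/4)
q = -8 (q = -4*(¾ - 5 + (¼)*(-5)²) = -4*(¾ - 5 + (¼)*25) = -4*(¾ - 5 + 25/4) = -4*2 = -8)
(3*q)*(-5*4) = (3*(-8))*(-5*4) = -24*(-20) = 480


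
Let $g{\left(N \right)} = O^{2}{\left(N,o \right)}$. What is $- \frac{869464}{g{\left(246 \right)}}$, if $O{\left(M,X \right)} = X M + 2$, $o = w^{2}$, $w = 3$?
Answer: $- \frac{108683}{613832} \approx -0.17706$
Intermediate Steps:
$o = 9$ ($o = 3^{2} = 9$)
$O{\left(M,X \right)} = 2 + M X$ ($O{\left(M,X \right)} = M X + 2 = 2 + M X$)
$g{\left(N \right)} = \left(2 + 9 N\right)^{2}$ ($g{\left(N \right)} = \left(2 + N 9\right)^{2} = \left(2 + 9 N\right)^{2}$)
$- \frac{869464}{g{\left(246 \right)}} = - \frac{869464}{\left(2 + 9 \cdot 246\right)^{2}} = - \frac{869464}{\left(2 + 2214\right)^{2}} = - \frac{869464}{2216^{2}} = - \frac{869464}{4910656} = \left(-869464\right) \frac{1}{4910656} = - \frac{108683}{613832}$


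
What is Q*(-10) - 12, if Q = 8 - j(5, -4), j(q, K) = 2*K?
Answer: -172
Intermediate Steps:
Q = 16 (Q = 8 - 2*(-4) = 8 - 1*(-8) = 8 + 8 = 16)
Q*(-10) - 12 = 16*(-10) - 12 = -160 - 12 = -172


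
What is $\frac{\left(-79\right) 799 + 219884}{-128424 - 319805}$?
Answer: $- \frac{156763}{448229} \approx -0.34974$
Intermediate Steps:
$\frac{\left(-79\right) 799 + 219884}{-128424 - 319805} = \frac{-63121 + 219884}{-448229} = 156763 \left(- \frac{1}{448229}\right) = - \frac{156763}{448229}$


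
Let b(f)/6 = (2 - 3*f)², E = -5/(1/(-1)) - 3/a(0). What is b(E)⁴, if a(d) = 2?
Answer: 565036352721/16 ≈ 3.5315e+10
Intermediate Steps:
E = 7/2 (E = -5/(1/(-1)) - 3/2 = -5/(-1) - 3*½ = -5*(-1) - 3/2 = 5 - 3/2 = 7/2 ≈ 3.5000)
b(f) = 6*(2 - 3*f)²
b(E)⁴ = (6*(-2 + 3*(7/2))²)⁴ = (6*(-2 + 21/2)²)⁴ = (6*(17/2)²)⁴ = (6*(289/4))⁴ = (867/2)⁴ = 565036352721/16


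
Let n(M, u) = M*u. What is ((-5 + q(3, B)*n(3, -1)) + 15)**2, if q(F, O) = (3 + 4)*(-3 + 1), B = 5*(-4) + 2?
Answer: 2704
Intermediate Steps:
B = -18 (B = -20 + 2 = -18)
q(F, O) = -14 (q(F, O) = 7*(-2) = -14)
((-5 + q(3, B)*n(3, -1)) + 15)**2 = ((-5 - 42*(-1)) + 15)**2 = ((-5 - 14*(-3)) + 15)**2 = ((-5 + 42) + 15)**2 = (37 + 15)**2 = 52**2 = 2704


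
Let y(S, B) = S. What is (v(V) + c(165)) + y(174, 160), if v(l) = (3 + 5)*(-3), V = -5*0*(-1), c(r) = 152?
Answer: 302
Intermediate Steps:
V = 0 (V = 0*(-1) = 0)
v(l) = -24 (v(l) = 8*(-3) = -24)
(v(V) + c(165)) + y(174, 160) = (-24 + 152) + 174 = 128 + 174 = 302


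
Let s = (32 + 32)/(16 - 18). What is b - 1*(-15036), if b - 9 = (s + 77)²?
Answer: 17070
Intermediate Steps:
s = -32 (s = 64/(-2) = 64*(-½) = -32)
b = 2034 (b = 9 + (-32 + 77)² = 9 + 45² = 9 + 2025 = 2034)
b - 1*(-15036) = 2034 - 1*(-15036) = 2034 + 15036 = 17070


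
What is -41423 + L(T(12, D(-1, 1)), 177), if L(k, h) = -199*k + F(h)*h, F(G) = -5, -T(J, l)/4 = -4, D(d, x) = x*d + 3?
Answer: -45492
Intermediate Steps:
D(d, x) = 3 + d*x (D(d, x) = d*x + 3 = 3 + d*x)
T(J, l) = 16 (T(J, l) = -4*(-4) = 16)
L(k, h) = -199*k - 5*h
-41423 + L(T(12, D(-1, 1)), 177) = -41423 + (-199*16 - 5*177) = -41423 + (-3184 - 885) = -41423 - 4069 = -45492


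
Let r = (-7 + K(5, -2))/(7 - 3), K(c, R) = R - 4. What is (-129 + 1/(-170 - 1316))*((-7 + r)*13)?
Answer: 102173435/5944 ≈ 17189.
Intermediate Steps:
K(c, R) = -4 + R
r = -13/4 (r = (-7 + (-4 - 2))/(7 - 3) = (-7 - 6)/4 = -13*1/4 = -13/4 ≈ -3.2500)
(-129 + 1/(-170 - 1316))*((-7 + r)*13) = (-129 + 1/(-170 - 1316))*((-7 - 13/4)*13) = (-129 + 1/(-1486))*(-41/4*13) = (-129 - 1/1486)*(-533/4) = -191695/1486*(-533/4) = 102173435/5944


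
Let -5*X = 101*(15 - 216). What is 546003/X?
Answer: 910005/6767 ≈ 134.48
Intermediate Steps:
X = 20301/5 (X = -101*(15 - 216)/5 = -101*(-201)/5 = -⅕*(-20301) = 20301/5 ≈ 4060.2)
546003/X = 546003/(20301/5) = 546003*(5/20301) = 910005/6767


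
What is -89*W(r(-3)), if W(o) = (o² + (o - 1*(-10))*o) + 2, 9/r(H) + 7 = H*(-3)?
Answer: -15575/2 ≈ -7787.5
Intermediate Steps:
r(H) = 9/(-7 - 3*H) (r(H) = 9/(-7 + H*(-3)) = 9/(-7 - 3*H))
W(o) = 2 + o² + o*(10 + o) (W(o) = (o² + (o + 10)*o) + 2 = (o² + (10 + o)*o) + 2 = (o² + o*(10 + o)) + 2 = 2 + o² + o*(10 + o))
-89*W(r(-3)) = -89*(2 + 2*(-9/(7 + 3*(-3)))² + 10*(-9/(7 + 3*(-3)))) = -89*(2 + 2*(-9/(7 - 9))² + 10*(-9/(7 - 9))) = -89*(2 + 2*(-9/(-2))² + 10*(-9/(-2))) = -89*(2 + 2*(-9*(-½))² + 10*(-9*(-½))) = -89*(2 + 2*(9/2)² + 10*(9/2)) = -89*(2 + 2*(81/4) + 45) = -89*(2 + 81/2 + 45) = -89*175/2 = -15575/2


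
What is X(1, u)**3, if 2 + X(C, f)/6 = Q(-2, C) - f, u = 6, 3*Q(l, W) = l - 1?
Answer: -157464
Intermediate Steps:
Q(l, W) = -1/3 + l/3 (Q(l, W) = (l - 1)/3 = (-1 + l)/3 = -1/3 + l/3)
X(C, f) = -18 - 6*f (X(C, f) = -12 + 6*((-1/3 + (1/3)*(-2)) - f) = -12 + 6*((-1/3 - 2/3) - f) = -12 + 6*(-1 - f) = -12 + (-6 - 6*f) = -18 - 6*f)
X(1, u)**3 = (-18 - 6*6)**3 = (-18 - 36)**3 = (-54)**3 = -157464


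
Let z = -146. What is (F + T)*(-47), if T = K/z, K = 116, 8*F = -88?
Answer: 40467/73 ≈ 554.34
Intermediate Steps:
F = -11 (F = (⅛)*(-88) = -11)
T = -58/73 (T = 116/(-146) = 116*(-1/146) = -58/73 ≈ -0.79452)
(F + T)*(-47) = (-11 - 58/73)*(-47) = -861/73*(-47) = 40467/73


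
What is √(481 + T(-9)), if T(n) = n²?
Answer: √562 ≈ 23.707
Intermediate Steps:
√(481 + T(-9)) = √(481 + (-9)²) = √(481 + 81) = √562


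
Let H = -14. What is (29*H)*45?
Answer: -18270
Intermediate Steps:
(29*H)*45 = (29*(-14))*45 = -406*45 = -18270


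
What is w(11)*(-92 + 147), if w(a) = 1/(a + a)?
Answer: 5/2 ≈ 2.5000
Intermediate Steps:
w(a) = 1/(2*a)
w(11)*(-92 + 147) = ((1/2)/11)*(-92 + 147) = ((1/2)*(1/11))*55 = (1/22)*55 = 5/2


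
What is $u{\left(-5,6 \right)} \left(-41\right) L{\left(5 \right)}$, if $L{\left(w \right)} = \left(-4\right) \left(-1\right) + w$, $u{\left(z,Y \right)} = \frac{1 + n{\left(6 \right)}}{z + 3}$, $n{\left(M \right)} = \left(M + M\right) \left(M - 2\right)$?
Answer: $\frac{18081}{2} \approx 9040.5$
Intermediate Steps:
$n{\left(M \right)} = 2 M \left(-2 + M\right)$
$u{\left(z,Y \right)} = \frac{49}{3 + z}$ ($u{\left(z,Y \right)} = \frac{1 + 2 \cdot 6 \left(-2 + 6\right)}{z + 3} = \frac{1 + 2 \cdot 6 \cdot 4}{3 + z} = \frac{1 + 48}{3 + z} = \frac{49}{3 + z}$)
$L{\left(w \right)} = 4 + w$
$u{\left(-5,6 \right)} \left(-41\right) L{\left(5 \right)} = \frac{49}{3 - 5} \left(-41\right) \left(4 + 5\right) = \frac{49}{-2} \left(-41\right) 9 = 49 \left(- \frac{1}{2}\right) \left(-41\right) 9 = \left(- \frac{49}{2}\right) \left(-41\right) 9 = \frac{2009}{2} \cdot 9 = \frac{18081}{2}$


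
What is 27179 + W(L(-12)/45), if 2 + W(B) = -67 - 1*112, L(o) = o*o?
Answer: 26998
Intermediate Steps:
L(o) = o²
W(B) = -181 (W(B) = -2 + (-67 - 1*112) = -2 + (-67 - 112) = -2 - 179 = -181)
27179 + W(L(-12)/45) = 27179 - 181 = 26998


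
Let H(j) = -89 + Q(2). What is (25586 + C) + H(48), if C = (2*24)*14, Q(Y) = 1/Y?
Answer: 52339/2 ≈ 26170.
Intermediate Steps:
Q(Y) = 1/Y
C = 672 (C = 48*14 = 672)
H(j) = -177/2 (H(j) = -89 + 1/2 = -89 + ½ = -177/2)
(25586 + C) + H(48) = (25586 + 672) - 177/2 = 26258 - 177/2 = 52339/2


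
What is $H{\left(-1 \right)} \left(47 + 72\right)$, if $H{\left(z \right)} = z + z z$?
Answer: $0$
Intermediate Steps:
$H{\left(z \right)} = z + z^{2}$
$H{\left(-1 \right)} \left(47 + 72\right) = - (1 - 1) \left(47 + 72\right) = \left(-1\right) 0 \cdot 119 = 0 \cdot 119 = 0$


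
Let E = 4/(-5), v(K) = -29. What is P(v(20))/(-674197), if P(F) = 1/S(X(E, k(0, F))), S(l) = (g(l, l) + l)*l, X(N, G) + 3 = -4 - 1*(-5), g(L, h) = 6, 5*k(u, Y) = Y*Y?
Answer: 1/5393576 ≈ 1.8541e-7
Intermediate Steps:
k(u, Y) = Y**2/5 (k(u, Y) = (Y*Y)/5 = Y**2/5)
E = -4/5 (E = 4*(-1/5) = -4/5 ≈ -0.80000)
X(N, G) = -2 (X(N, G) = -3 + (-4 - 1*(-5)) = -3 + (-4 + 5) = -3 + 1 = -2)
S(l) = l*(6 + l) (S(l) = (6 + l)*l = l*(6 + l))
P(F) = -1/8 (P(F) = 1/(-2*(6 - 2)) = 1/(-2*4) = 1/(-8) = -1/8)
P(v(20))/(-674197) = -1/8/(-674197) = -1/8*(-1/674197) = 1/5393576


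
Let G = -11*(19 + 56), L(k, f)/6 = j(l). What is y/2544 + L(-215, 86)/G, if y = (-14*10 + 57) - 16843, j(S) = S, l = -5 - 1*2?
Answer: -769839/116600 ≈ -6.6024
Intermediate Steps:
l = -7 (l = -5 - 2 = -7)
L(k, f) = -42 (L(k, f) = 6*(-7) = -42)
y = -16926 (y = (-140 + 57) - 16843 = -83 - 16843 = -16926)
G = -825 (G = -11*75 = -825)
y/2544 + L(-215, 86)/G = -16926/2544 - 42/(-825) = -16926*1/2544 - 42*(-1/825) = -2821/424 + 14/275 = -769839/116600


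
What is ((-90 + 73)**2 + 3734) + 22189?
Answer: 26212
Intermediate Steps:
((-90 + 73)**2 + 3734) + 22189 = ((-17)**2 + 3734) + 22189 = (289 + 3734) + 22189 = 4023 + 22189 = 26212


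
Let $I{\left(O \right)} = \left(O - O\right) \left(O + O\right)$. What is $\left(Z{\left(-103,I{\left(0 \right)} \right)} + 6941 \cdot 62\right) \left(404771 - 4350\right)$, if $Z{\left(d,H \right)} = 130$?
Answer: $172370028712$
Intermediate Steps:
$I{\left(O \right)} = 0$ ($I{\left(O \right)} = 0 \cdot 2 O = 0$)
$\left(Z{\left(-103,I{\left(0 \right)} \right)} + 6941 \cdot 62\right) \left(404771 - 4350\right) = \left(130 + 6941 \cdot 62\right) \left(404771 - 4350\right) = \left(130 + 430342\right) 400421 = 430472 \cdot 400421 = 172370028712$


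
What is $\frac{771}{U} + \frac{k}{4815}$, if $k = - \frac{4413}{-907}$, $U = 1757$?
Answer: $\frac{1124956232}{2557726395} \approx 0.43983$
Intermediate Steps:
$k = \frac{4413}{907}$ ($k = \left(-4413\right) \left(- \frac{1}{907}\right) = \frac{4413}{907} \approx 4.8655$)
$\frac{771}{U} + \frac{k}{4815} = \frac{771}{1757} + \frac{4413}{907 \cdot 4815} = 771 \cdot \frac{1}{1757} + \frac{4413}{907} \cdot \frac{1}{4815} = \frac{771}{1757} + \frac{1471}{1455735} = \frac{1124956232}{2557726395}$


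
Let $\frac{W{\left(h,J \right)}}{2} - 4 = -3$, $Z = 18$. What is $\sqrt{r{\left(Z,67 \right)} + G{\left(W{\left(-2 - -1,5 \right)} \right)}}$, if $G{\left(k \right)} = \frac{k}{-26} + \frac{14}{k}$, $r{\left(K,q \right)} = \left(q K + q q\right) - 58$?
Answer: $\frac{\sqrt{953823}}{13} \approx 75.126$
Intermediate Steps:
$W{\left(h,J \right)} = 2$ ($W{\left(h,J \right)} = 8 + 2 \left(-3\right) = 8 - 6 = 2$)
$r{\left(K,q \right)} = -58 + q^{2} + K q$ ($r{\left(K,q \right)} = \left(K q + q^{2}\right) - 58 = \left(q^{2} + K q\right) - 58 = -58 + q^{2} + K q$)
$G{\left(k \right)} = \frac{14}{k} - \frac{k}{26}$ ($G{\left(k \right)} = k \left(- \frac{1}{26}\right) + \frac{14}{k} = - \frac{k}{26} + \frac{14}{k} = \frac{14}{k} - \frac{k}{26}$)
$\sqrt{r{\left(Z,67 \right)} + G{\left(W{\left(-2 - -1,5 \right)} \right)}} = \sqrt{\left(-58 + 67^{2} + 18 \cdot 67\right) + \left(\frac{14}{2} - \frac{1}{13}\right)} = \sqrt{\left(-58 + 4489 + 1206\right) + \left(14 \cdot \frac{1}{2} - \frac{1}{13}\right)} = \sqrt{5637 + \left(7 - \frac{1}{13}\right)} = \sqrt{5637 + \frac{90}{13}} = \sqrt{\frac{73371}{13}} = \frac{\sqrt{953823}}{13}$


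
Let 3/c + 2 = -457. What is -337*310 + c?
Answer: -15983911/153 ≈ -1.0447e+5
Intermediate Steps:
c = -1/153 (c = 3/(-2 - 457) = 3/(-459) = 3*(-1/459) = -1/153 ≈ -0.0065359)
-337*310 + c = -337*310 - 1/153 = -104470 - 1/153 = -15983911/153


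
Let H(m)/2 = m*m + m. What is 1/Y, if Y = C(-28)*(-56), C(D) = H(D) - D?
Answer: -1/86240 ≈ -1.1596e-5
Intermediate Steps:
H(m) = 2*m + 2*m² (H(m) = 2*(m*m + m) = 2*(m² + m) = 2*(m + m²) = 2*m + 2*m²)
C(D) = -D + 2*D*(1 + D) (C(D) = 2*D*(1 + D) - D = -D + 2*D*(1 + D))
Y = -86240 (Y = -28*(1 + 2*(-28))*(-56) = -28*(1 - 56)*(-56) = -28*(-55)*(-56) = 1540*(-56) = -86240)
1/Y = 1/(-86240) = -1/86240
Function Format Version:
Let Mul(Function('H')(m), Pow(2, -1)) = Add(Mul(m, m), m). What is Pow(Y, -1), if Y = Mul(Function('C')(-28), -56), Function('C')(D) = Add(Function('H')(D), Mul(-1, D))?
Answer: Rational(-1, 86240) ≈ -1.1596e-5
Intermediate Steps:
Function('H')(m) = Add(Mul(2, m), Mul(2, Pow(m, 2))) (Function('H')(m) = Mul(2, Add(Mul(m, m), m)) = Mul(2, Add(Pow(m, 2), m)) = Mul(2, Add(m, Pow(m, 2))) = Add(Mul(2, m), Mul(2, Pow(m, 2))))
Function('C')(D) = Add(Mul(-1, D), Mul(2, D, Add(1, D))) (Function('C')(D) = Add(Mul(2, D, Add(1, D)), Mul(-1, D)) = Add(Mul(-1, D), Mul(2, D, Add(1, D))))
Y = -86240 (Y = Mul(Mul(-28, Add(1, Mul(2, -28))), -56) = Mul(Mul(-28, Add(1, -56)), -56) = Mul(Mul(-28, -55), -56) = Mul(1540, -56) = -86240)
Pow(Y, -1) = Pow(-86240, -1) = Rational(-1, 86240)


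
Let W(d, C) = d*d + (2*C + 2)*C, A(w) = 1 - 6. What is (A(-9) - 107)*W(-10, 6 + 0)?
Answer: -20608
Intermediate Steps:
A(w) = -5
W(d, C) = d² + C*(2 + 2*C) (W(d, C) = d² + (2 + 2*C)*C = d² + C*(2 + 2*C))
(A(-9) - 107)*W(-10, 6 + 0) = (-5 - 107)*((-10)² + 2*(6 + 0) + 2*(6 + 0)²) = -112*(100 + 2*6 + 2*6²) = -112*(100 + 12 + 2*36) = -112*(100 + 12 + 72) = -112*184 = -20608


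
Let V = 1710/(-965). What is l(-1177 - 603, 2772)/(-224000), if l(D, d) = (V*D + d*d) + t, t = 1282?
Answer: -741932549/21616000 ≈ -34.323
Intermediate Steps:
V = -342/193 (V = 1710*(-1/965) = -342/193 ≈ -1.7720)
l(D, d) = 1282 + d² - 342*D/193 (l(D, d) = (-342*D/193 + d*d) + 1282 = (-342*D/193 + d²) + 1282 = (d² - 342*D/193) + 1282 = 1282 + d² - 342*D/193)
l(-1177 - 603, 2772)/(-224000) = (1282 + 2772² - 342*(-1177 - 603)/193)/(-224000) = (1282 + 7683984 - 342/193*(-1780))*(-1/224000) = (1282 + 7683984 + 608760/193)*(-1/224000) = (1483865098/193)*(-1/224000) = -741932549/21616000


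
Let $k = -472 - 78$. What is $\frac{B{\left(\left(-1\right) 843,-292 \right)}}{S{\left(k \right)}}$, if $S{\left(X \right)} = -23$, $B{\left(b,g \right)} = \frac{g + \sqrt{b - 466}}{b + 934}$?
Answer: $\frac{292}{2093} - \frac{i \sqrt{1309}}{2093} \approx 0.13951 - 0.017286 i$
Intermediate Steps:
$B{\left(b,g \right)} = \frac{g + \sqrt{-466 + b}}{934 + b}$
$k = -550$
$\frac{B{\left(\left(-1\right) 843,-292 \right)}}{S{\left(k \right)}} = \frac{\frac{1}{934 - 843} \left(-292 + \sqrt{-466 - 843}\right)}{-23} = \frac{-292 + \sqrt{-466 - 843}}{934 - 843} \left(- \frac{1}{23}\right) = \frac{-292 + \sqrt{-1309}}{91} \left(- \frac{1}{23}\right) = \frac{-292 + i \sqrt{1309}}{91} \left(- \frac{1}{23}\right) = \left(- \frac{292}{91} + \frac{i \sqrt{1309}}{91}\right) \left(- \frac{1}{23}\right) = \frac{292}{2093} - \frac{i \sqrt{1309}}{2093}$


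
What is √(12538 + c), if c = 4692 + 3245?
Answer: 15*√91 ≈ 143.09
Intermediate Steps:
c = 7937
√(12538 + c) = √(12538 + 7937) = √20475 = 15*√91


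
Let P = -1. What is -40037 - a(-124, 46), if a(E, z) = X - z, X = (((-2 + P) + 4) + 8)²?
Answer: -40072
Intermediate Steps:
X = 81 (X = (((-2 - 1) + 4) + 8)² = ((-3 + 4) + 8)² = (1 + 8)² = 9² = 81)
a(E, z) = 81 - z
-40037 - a(-124, 46) = -40037 - (81 - 1*46) = -40037 - (81 - 46) = -40037 - 1*35 = -40037 - 35 = -40072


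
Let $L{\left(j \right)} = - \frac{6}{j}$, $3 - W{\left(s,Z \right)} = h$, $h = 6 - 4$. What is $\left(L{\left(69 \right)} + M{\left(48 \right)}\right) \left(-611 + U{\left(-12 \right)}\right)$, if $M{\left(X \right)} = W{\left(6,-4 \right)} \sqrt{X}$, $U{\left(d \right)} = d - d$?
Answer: $\frac{1222}{23} - 2444 \sqrt{3} \approx -4180.0$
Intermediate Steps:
$h = 2$ ($h = 6 - 4 = 2$)
$W{\left(s,Z \right)} = 1$ ($W{\left(s,Z \right)} = 3 - 2 = 1$)
$U{\left(d \right)} = 0$
$M{\left(X \right)} = \sqrt{X}$ ($M{\left(X \right)} = 1 \sqrt{X} = \sqrt{X}$)
$\left(L{\left(69 \right)} + M{\left(48 \right)}\right) \left(-611 + U{\left(-12 \right)}\right) = \left(- \frac{6}{69} + \sqrt{48}\right) \left(-611 + 0\right) = \left(\left(-6\right) \frac{1}{69} + 4 \sqrt{3}\right) \left(-611\right) = \left(- \frac{2}{23} + 4 \sqrt{3}\right) \left(-611\right) = \frac{1222}{23} - 2444 \sqrt{3}$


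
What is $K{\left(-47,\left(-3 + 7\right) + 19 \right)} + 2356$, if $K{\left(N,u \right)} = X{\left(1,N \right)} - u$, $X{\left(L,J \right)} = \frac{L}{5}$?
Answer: $\frac{11666}{5} \approx 2333.2$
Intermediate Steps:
$X{\left(L,J \right)} = \frac{L}{5}$ ($X{\left(L,J \right)} = L \frac{1}{5} = \frac{L}{5}$)
$K{\left(N,u \right)} = \frac{1}{5} - u$ ($K{\left(N,u \right)} = \frac{1}{5} \cdot 1 - u = \frac{1}{5} - u$)
$K{\left(-47,\left(-3 + 7\right) + 19 \right)} + 2356 = \left(\frac{1}{5} - \left(\left(-3 + 7\right) + 19\right)\right) + 2356 = \left(\frac{1}{5} - \left(4 + 19\right)\right) + 2356 = \left(\frac{1}{5} - 23\right) + 2356 = - \frac{114}{5} + 2356 = \frac{11666}{5}$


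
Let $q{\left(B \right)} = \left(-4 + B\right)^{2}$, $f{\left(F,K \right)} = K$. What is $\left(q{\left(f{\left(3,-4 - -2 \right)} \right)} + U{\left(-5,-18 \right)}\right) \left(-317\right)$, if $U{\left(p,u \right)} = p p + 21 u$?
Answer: $100489$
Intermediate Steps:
$U{\left(p,u \right)} = p^{2} + 21 u$
$\left(q{\left(f{\left(3,-4 - -2 \right)} \right)} + U{\left(-5,-18 \right)}\right) \left(-317\right) = \left(\left(-4 - 2\right)^{2} + \left(\left(-5\right)^{2} + 21 \left(-18\right)\right)\right) \left(-317\right) = \left(\left(-4 + \left(-4 + 2\right)\right)^{2} + \left(25 - 378\right)\right) \left(-317\right) = \left(\left(-4 - 2\right)^{2} - 353\right) \left(-317\right) = \left(\left(-6\right)^{2} - 353\right) \left(-317\right) = \left(36 - 353\right) \left(-317\right) = \left(-317\right) \left(-317\right) = 100489$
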